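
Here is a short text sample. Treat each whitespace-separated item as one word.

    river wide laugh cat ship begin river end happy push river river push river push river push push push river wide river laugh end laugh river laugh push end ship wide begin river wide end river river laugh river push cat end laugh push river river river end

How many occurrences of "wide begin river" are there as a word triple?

1

Scanning the 46 overlapping trigram windows for "wide begin river":
  position 31–33: wide begin river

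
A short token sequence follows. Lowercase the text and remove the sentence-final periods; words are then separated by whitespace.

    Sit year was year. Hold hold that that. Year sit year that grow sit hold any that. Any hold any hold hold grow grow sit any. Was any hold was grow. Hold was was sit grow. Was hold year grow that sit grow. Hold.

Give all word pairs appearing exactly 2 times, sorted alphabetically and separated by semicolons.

Bigram counts meeting the condition (exactly 2 times):
  grow hold: 2
  grow sit: 2
  hold any: 2
  hold hold: 2
  hold was: 2
  sit grow: 2
  sit year: 2

grow hold; grow sit; hold any; hold hold; hold was; sit grow; sit year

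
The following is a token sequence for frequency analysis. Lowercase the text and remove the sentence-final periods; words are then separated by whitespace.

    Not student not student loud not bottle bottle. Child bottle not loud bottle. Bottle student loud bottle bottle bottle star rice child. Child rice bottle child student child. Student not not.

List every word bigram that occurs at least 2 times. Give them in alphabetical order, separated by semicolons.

bottle bottle; bottle child; child student; loud bottle; not student; student loud; student not

Bigram counts meeting the condition (at least 2 times):
  bottle bottle: 4
  bottle child: 2
  child student: 2
  loud bottle: 2
  not student: 2
  student loud: 2
  student not: 2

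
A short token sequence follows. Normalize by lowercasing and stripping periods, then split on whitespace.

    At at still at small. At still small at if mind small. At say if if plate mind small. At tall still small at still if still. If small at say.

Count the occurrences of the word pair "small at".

6

Scanning the 30 overlapping bigram windows for "small at":
  position 5–6: small at
  position 8–9: small at
  position 12–13: small at
  position 19–20: small at
  position 23–24: small at
  position 29–30: small at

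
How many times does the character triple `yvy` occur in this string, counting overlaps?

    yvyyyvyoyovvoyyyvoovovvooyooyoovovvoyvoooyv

Sliding a length-3 window over the 43 characters (41 positions):
  position 1–3: yvy
  position 5–7: yvy

2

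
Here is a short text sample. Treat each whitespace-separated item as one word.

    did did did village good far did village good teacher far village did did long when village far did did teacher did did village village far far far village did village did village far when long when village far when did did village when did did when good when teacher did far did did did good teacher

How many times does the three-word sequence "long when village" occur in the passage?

Scanning the 55 overlapping trigram windows for "long when village":
  position 15–17: long when village
  position 36–38: long when village

2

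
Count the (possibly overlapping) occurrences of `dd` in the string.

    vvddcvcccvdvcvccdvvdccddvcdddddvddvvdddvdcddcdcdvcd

10

Sliding a length-2 window over the 51 characters (50 positions):
  position 3–4: dd
  position 23–24: dd
  position 27–28: dd
  position 28–29: dd
  position 29–30: dd
  position 30–31: dd
  position 33–34: dd
  position 37–38: dd
  position 38–39: dd
  position 43–44: dd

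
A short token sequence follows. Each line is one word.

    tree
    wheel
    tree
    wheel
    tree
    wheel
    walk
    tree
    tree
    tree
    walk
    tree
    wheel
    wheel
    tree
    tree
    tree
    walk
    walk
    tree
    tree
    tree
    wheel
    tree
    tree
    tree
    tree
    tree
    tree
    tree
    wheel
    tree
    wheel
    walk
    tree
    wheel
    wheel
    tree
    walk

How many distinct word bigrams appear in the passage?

8

39 tokens → 38 bigram windows in total.
Repeated bigrams (each contributes count−1 duplicates):
  tree tree: 12
  tree wheel: 8
  wheel tree: 6
  walk tree: 4
  tree walk: 3
  wheel walk: 2
  wheel wheel: 2
30 duplicate windows → 38 − 30 = 8 distinct.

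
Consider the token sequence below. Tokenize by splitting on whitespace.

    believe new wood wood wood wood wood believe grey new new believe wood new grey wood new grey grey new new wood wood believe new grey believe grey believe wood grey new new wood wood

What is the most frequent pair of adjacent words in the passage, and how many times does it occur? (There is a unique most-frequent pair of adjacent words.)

Bigram frequencies (highest first):
  wood wood: 6
  new wood: 3
  grey new: 3
  new new: 3
  new grey: 3
  believe new: 2
  … (9 more, each ≤ 2)

"wood wood", 6 times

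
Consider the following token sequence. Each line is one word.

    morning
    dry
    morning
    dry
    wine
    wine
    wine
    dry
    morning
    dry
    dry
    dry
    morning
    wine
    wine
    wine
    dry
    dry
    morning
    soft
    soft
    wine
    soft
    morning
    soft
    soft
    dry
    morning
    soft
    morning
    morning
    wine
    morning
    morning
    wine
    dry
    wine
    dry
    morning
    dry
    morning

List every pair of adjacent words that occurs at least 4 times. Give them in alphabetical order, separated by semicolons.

Bigram counts meeting the condition (at least 4 times):
  dry morning: 7
  morning dry: 4
  wine dry: 4
  wine wine: 4

dry morning; morning dry; wine dry; wine wine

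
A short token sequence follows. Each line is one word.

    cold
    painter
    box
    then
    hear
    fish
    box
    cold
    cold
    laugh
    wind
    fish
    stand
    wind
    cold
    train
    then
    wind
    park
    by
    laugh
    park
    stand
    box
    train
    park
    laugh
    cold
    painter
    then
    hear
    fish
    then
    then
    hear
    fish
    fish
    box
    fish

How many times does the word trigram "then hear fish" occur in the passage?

3

Scanning the 37 overlapping trigram windows for "then hear fish":
  position 4–6: then hear fish
  position 30–32: then hear fish
  position 34–36: then hear fish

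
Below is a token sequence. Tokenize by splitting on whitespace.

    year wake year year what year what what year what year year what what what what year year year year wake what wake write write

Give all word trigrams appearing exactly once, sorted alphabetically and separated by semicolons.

Trigram counts meeting the condition (exactly once):
  wake what wake: 1
  wake write write: 1
  wake year year: 1
  what wake write: 1
  year wake what: 1
  year wake year: 1
  year year wake: 1

wake what wake; wake write write; wake year year; what wake write; year wake what; year wake year; year year wake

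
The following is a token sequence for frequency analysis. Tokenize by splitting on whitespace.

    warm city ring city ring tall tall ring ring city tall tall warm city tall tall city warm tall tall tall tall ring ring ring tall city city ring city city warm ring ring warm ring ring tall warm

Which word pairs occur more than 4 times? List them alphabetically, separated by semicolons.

Bigram counts meeting the condition (more than 4 times):
  ring ring: 5
  tall tall: 6

ring ring; tall tall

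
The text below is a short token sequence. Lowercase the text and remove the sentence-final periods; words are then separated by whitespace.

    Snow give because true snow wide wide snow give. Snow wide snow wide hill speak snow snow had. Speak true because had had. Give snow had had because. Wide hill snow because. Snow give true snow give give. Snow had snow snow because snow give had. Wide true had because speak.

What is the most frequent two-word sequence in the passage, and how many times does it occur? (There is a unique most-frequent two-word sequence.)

"snow give", 5 times

Bigram frequencies (highest first):
  snow give: 5
  snow wide: 3
  give snow: 3
  snow had: 3
  true snow: 2
  wide snow: 2
  … (26 more, each ≤ 2)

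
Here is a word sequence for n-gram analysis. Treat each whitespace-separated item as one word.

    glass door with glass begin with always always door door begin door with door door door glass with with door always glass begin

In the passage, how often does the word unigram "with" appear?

5

Scanning the 23 tokens for "with":
  position 3: with
  position 6: with
  position 13: with
  position 18: with
  position 19: with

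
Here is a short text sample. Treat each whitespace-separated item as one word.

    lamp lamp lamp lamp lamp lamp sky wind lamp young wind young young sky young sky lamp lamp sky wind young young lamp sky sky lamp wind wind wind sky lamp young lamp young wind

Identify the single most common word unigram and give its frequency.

Unigram frequencies (highest first):
  lamp: 13
  young: 8
  sky: 7
  wind: 7

"lamp", 13 times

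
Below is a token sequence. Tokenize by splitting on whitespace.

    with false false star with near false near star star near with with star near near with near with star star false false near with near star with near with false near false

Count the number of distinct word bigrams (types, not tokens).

33 tokens → 32 bigram windows in total.
Repeated bigrams (each contributes count−1 duplicates):
  near with: 5
  with near: 4
  false near: 3
  false false: 2
  near false: 2
  near star: 2
  star near: 2
  star star: 2
  … (3 more repeated)
17 duplicate windows → 32 − 17 = 15 distinct.

15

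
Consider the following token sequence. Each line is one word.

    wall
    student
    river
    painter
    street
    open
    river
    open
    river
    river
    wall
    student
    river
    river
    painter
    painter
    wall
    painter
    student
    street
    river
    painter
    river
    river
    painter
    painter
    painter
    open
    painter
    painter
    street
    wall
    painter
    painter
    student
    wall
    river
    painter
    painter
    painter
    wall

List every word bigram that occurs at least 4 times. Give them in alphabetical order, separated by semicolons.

painter painter; river painter

Bigram counts meeting the condition (at least 4 times):
  painter painter: 7
  river painter: 5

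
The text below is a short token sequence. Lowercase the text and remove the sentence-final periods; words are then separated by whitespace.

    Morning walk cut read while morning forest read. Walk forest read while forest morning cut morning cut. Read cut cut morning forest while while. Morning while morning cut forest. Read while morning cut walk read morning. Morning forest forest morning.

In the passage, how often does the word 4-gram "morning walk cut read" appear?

1

Scanning the 37 overlapping 4-gram windows for "morning walk cut read":
  position 1–4: morning walk cut read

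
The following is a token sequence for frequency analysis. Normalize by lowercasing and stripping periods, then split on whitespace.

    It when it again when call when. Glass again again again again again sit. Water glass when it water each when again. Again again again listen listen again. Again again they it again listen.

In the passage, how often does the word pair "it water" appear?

1

Scanning the 33 overlapping bigram windows for "it water":
  position 18–19: it water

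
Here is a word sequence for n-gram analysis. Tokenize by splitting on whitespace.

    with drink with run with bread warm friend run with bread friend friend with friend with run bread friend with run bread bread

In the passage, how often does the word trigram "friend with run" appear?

2

Scanning the 21 overlapping trigram windows for "friend with run":
  position 15–17: friend with run
  position 19–21: friend with run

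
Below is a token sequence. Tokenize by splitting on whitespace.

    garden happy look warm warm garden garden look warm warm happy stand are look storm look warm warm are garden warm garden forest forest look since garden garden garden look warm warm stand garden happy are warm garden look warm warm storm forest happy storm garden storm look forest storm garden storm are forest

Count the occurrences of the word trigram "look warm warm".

5

Scanning the 52 overlapping trigram windows for "look warm warm":
  position 3–5: look warm warm
  position 8–10: look warm warm
  position 16–18: look warm warm
  position 30–32: look warm warm
  position 39–41: look warm warm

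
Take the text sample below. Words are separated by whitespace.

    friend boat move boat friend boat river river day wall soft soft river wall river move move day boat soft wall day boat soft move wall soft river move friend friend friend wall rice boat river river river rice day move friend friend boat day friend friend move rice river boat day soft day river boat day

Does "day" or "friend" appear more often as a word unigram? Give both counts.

"day": 8 occurrences
"friend": 9 occurrences

"friend" (9 vs 8)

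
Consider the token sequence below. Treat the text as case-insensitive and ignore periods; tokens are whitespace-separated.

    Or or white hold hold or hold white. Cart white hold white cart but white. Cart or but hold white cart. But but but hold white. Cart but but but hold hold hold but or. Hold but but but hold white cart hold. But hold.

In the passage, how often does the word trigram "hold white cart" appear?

5

Scanning the 43 overlapping trigram windows for "hold white cart":
  position 7–9: hold white cart
  position 11–13: hold white cart
  position 19–21: hold white cart
  position 25–27: hold white cart
  position 40–42: hold white cart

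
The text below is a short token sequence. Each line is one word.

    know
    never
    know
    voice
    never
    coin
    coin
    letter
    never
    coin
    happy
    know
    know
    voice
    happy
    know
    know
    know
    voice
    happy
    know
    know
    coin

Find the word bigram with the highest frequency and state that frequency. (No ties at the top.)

Bigram frequencies (highest first):
  know know: 4
  know voice: 3
  happy know: 3
  never coin: 2
  voice happy: 2
  know never: 1
  … (7 more, each ≤ 1)

"know know", 4 times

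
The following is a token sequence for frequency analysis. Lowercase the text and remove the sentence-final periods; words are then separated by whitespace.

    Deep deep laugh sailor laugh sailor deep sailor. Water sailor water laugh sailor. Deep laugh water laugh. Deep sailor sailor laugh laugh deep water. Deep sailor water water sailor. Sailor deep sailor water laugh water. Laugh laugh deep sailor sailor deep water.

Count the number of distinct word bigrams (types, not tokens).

42 tokens → 41 bigram windows in total.
Repeated bigrams (each contributes count−1 duplicates):
  deep sailor: 5
  sailor deep: 4
  sailor water: 4
  water laugh: 4
  laugh deep: 3
  laugh sailor: 3
  sailor sailor: 3
  deep laugh: 2
  … (5 more repeated)
25 duplicate windows → 41 − 25 = 16 distinct.

16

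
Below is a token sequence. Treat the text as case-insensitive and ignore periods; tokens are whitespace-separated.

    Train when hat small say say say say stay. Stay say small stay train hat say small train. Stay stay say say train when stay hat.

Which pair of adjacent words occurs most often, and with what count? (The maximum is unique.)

"say say", 4 times

Bigram frequencies (highest first):
  say say: 4
  train when: 2
  stay stay: 2
  stay say: 2
  say small: 2
  when hat: 1
  … (12 more, each ≤ 1)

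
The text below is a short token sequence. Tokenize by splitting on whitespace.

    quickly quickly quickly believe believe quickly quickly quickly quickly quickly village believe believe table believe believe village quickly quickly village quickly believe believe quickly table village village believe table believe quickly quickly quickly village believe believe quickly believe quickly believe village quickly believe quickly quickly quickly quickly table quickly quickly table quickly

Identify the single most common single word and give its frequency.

Unigram frequencies (highest first):
  quickly: 25
  believe: 15
  village: 7
  table: 5

"quickly", 25 times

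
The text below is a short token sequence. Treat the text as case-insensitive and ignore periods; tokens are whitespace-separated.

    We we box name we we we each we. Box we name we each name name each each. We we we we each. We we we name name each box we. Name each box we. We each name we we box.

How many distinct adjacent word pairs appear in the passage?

41 tokens → 40 bigram windows in total.
Repeated bigrams (each contributes count−1 duplicates):
  we we: 10
  we each: 4
  box we: 3
  each we: 3
  name each: 3
  name we: 3
  we box: 3
  we name: 3
  … (3 more repeated)
27 duplicate windows → 40 − 27 = 13 distinct.

13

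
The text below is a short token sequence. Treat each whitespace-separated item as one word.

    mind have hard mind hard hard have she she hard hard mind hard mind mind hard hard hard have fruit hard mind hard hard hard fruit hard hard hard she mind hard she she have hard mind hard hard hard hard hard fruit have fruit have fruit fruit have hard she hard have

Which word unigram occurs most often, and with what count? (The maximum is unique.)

"hard", 25 times

Unigram frequencies (highest first):
  hard: 25
  mind: 8
  have: 8
  she: 6
  fruit: 6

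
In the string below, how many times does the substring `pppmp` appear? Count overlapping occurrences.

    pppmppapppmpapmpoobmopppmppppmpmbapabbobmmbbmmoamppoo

4

Sliding a length-5 window over the 53 characters (49 positions):
  position 1–5: pppmp
  position 8–12: pppmp
  position 22–26: pppmp
  position 27–31: pppmp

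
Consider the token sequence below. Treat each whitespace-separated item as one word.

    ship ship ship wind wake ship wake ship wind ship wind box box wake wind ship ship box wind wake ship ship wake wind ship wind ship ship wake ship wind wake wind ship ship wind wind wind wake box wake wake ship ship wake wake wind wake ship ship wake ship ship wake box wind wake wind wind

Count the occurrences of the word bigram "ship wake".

Scanning the 58 overlapping bigram windows for "ship wake":
  position 6–7: ship wake
  position 22–23: ship wake
  position 28–29: ship wake
  position 44–45: ship wake
  position 50–51: ship wake
  position 53–54: ship wake

6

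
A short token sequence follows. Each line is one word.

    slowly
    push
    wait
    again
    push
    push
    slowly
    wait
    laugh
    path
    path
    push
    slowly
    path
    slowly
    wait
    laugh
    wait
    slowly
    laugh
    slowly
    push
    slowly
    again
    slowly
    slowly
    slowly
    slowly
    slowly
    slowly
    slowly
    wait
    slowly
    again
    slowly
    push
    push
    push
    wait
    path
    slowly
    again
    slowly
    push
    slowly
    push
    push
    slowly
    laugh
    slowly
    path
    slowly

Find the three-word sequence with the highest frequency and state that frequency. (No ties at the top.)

Trigram frequencies (highest first):
  slowly slowly slowly: 5
  slowly again slowly: 3
  push push slowly: 2
  slowly wait laugh: 2
  slowly path slowly: 2
  slowly laugh slowly: 2
  … (31 more, each ≤ 2)

"slowly slowly slowly", 5 times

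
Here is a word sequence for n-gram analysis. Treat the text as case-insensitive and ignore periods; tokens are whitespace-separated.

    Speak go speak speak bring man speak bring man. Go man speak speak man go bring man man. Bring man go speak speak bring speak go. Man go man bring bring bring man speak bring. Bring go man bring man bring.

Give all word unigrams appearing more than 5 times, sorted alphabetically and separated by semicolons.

bring; go; man; speak

Unigram counts meeting the condition (more than 5 times):
  bring: 12
  go: 7
  man: 12
  speak: 10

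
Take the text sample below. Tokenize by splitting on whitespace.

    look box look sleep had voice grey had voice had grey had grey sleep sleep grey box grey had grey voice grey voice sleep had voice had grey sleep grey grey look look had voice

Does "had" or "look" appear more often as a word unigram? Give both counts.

"had": 8 occurrences
"look": 4 occurrences

"had" (8 vs 4)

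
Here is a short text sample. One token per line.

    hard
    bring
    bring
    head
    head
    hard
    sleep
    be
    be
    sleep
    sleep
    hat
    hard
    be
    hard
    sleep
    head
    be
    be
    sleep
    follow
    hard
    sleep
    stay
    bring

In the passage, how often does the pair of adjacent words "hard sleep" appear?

Scanning the 24 overlapping bigram windows for "hard sleep":
  position 6–7: hard sleep
  position 15–16: hard sleep
  position 22–23: hard sleep

3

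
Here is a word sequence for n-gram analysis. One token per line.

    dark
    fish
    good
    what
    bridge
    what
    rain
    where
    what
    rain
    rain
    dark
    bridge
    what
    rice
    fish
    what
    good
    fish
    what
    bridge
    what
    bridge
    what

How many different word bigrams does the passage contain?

24 tokens → 23 bigram windows in total.
Repeated bigrams (each contributes count−1 duplicates):
  bridge what: 4
  what bridge: 3
  fish what: 2
  what rain: 2
7 duplicate windows → 23 − 7 = 16 distinct.

16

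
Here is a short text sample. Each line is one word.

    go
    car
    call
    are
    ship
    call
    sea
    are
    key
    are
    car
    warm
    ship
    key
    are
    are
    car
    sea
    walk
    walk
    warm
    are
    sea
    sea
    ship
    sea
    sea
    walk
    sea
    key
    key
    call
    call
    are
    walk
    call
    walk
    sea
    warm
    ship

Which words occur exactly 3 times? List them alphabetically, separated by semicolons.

car; warm

Unigram counts meeting the condition (exactly 3 times):
  car: 3
  warm: 3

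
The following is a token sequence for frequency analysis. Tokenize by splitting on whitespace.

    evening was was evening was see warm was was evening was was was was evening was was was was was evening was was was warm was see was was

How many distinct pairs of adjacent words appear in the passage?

8

29 tokens → 28 bigram windows in total.
Repeated bigrams (each contributes count−1 duplicates):
  was was: 12
  evening was: 5
  was evening: 4
  warm was: 2
  was see: 2
20 duplicate windows → 28 − 20 = 8 distinct.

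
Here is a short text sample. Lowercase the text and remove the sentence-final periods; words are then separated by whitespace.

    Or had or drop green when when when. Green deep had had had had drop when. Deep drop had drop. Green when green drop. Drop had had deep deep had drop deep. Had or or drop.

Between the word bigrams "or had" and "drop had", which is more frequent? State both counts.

"or had": 1 occurrence
"drop had": 2 occurrences

"drop had" (2 vs 1)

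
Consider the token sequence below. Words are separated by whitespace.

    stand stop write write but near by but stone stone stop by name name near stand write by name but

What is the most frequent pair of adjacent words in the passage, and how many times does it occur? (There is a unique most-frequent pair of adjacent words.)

Bigram frequencies (highest first):
  by name: 2
  stand stop: 1
  stop write: 1
  write write: 1
  write but: 1
  but near: 1
  … (12 more, each ≤ 1)

"by name", 2 times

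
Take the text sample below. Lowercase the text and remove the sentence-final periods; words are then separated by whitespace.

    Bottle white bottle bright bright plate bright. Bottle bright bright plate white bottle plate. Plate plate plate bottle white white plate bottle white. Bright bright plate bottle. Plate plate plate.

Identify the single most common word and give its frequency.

Unigram frequencies (highest first):
  plate: 11
  bottle: 7
  bright: 7
  white: 5

"plate", 11 times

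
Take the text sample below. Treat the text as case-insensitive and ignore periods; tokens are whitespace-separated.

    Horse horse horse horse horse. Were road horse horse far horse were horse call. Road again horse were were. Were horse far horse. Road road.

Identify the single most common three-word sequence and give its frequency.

"horse horse horse", 3 times

Trigram frequencies (highest first):
  horse horse horse: 3
  horse far horse: 2
  horse horse were: 1
  horse were road: 1
  were road horse: 1
  road horse horse: 1
  … (14 more, each ≤ 1)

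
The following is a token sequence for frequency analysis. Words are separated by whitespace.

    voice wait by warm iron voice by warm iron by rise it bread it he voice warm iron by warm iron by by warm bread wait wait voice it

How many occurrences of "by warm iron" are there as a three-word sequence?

3

Scanning the 27 overlapping trigram windows for "by warm iron":
  position 3–5: by warm iron
  position 7–9: by warm iron
  position 19–21: by warm iron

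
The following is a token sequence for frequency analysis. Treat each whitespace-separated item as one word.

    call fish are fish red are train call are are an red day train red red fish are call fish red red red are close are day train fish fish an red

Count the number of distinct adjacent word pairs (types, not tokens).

32 tokens → 31 bigram windows in total.
Repeated bigrams (each contributes count−1 duplicates):
  red red: 3
  an red: 2
  call fish: 2
  day train: 2
  fish are: 2
  fish red: 2
  red are: 2
8 duplicate windows → 31 − 8 = 23 distinct.

23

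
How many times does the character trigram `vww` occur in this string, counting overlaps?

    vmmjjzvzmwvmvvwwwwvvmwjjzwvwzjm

1

Sliding a length-3 window over the 31 characters (29 positions):
  position 14–16: vww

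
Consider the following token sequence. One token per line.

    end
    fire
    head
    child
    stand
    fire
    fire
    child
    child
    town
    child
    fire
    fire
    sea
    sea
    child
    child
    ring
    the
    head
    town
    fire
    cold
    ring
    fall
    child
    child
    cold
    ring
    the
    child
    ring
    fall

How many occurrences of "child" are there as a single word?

Scanning the 33 tokens for "child":
  position 4: child
  position 8: child
  position 9: child
  position 11: child
  position 16: child
  position 17: child
  position 26: child
  position 27: child
  position 31: child

9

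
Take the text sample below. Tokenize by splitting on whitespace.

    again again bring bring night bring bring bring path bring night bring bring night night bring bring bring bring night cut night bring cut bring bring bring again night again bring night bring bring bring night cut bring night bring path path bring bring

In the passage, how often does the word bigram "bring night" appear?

7

Scanning the 43 overlapping bigram windows for "bring night":
  position 4–5: bring night
  position 10–11: bring night
  position 13–14: bring night
  position 19–20: bring night
  position 31–32: bring night
  position 35–36: bring night
  position 38–39: bring night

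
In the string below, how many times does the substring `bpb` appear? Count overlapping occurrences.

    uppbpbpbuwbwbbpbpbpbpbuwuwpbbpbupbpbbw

8

Sliding a length-3 window over the 38 characters (36 positions):
  position 4–6: bpb
  position 6–8: bpb
  position 14–16: bpb
  position 16–18: bpb
  position 18–20: bpb
  position 20–22: bpb
  position 29–31: bpb
  position 34–36: bpb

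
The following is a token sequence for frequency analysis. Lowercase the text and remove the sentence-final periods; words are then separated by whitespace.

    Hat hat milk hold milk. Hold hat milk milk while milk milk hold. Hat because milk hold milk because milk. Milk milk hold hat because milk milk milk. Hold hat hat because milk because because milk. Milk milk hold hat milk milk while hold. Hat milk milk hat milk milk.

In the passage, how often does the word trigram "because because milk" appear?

1

Scanning the 48 overlapping trigram windows for "because because milk":
  position 34–36: because because milk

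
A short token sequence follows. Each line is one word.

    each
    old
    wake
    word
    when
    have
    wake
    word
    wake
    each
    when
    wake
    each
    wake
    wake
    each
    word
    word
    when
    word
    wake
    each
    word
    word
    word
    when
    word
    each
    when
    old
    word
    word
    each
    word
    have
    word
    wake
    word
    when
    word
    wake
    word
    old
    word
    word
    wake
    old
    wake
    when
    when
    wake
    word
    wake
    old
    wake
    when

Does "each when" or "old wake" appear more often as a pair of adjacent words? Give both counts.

"each when": 2 occurrences
"old wake": 3 occurrences

"old wake" (3 vs 2)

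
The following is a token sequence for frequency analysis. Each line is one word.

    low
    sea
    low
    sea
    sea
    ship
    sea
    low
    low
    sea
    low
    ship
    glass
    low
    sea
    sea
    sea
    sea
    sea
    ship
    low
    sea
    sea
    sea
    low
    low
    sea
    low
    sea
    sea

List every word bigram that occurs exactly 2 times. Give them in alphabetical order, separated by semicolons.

low low; sea ship

Bigram counts meeting the condition (exactly 2 times):
  low low: 2
  sea ship: 2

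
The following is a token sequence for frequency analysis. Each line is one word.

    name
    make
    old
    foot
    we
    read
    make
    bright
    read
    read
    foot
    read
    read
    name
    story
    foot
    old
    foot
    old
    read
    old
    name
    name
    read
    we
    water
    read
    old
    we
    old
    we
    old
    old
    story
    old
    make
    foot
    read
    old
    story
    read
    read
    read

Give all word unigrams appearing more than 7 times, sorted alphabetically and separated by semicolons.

old; read

Unigram counts meeting the condition (more than 7 times):
  old: 10
  read: 12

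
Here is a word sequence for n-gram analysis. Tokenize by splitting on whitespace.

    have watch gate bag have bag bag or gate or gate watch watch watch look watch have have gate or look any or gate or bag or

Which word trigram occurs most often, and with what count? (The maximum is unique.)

Trigram frequencies (highest first):
  or gate or: 2
  have watch gate: 1
  watch gate bag: 1
  gate bag have: 1
  bag have bag: 1
  have bag bag: 1
  … (18 more, each ≤ 1)

"or gate or", 2 times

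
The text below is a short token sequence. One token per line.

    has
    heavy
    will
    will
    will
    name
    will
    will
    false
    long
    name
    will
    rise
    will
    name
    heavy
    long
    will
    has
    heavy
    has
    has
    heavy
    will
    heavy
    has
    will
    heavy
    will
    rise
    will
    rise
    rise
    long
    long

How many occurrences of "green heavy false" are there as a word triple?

0

Scanning the 33 overlapping trigram windows for "green heavy false":
  (none found)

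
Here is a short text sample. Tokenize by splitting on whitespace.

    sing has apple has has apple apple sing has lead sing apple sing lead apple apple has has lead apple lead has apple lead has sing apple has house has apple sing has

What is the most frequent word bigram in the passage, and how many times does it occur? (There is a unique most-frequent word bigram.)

"has apple", 4 times

Bigram frequencies (highest first):
  has apple: 4
  sing has: 3
  apple has: 3
  apple sing: 3
  has has: 2
  apple apple: 2
  … (10 more, each ≤ 2)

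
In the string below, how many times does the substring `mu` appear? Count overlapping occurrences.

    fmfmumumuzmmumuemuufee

Sliding a length-2 window over the 22 characters (21 positions):
  position 4–5: mu
  position 6–7: mu
  position 8–9: mu
  position 12–13: mu
  position 14–15: mu
  position 17–18: mu

6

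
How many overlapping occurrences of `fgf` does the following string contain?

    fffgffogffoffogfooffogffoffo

Sliding a length-3 window over the 28 characters (26 positions):
  position 3–5: fgf

1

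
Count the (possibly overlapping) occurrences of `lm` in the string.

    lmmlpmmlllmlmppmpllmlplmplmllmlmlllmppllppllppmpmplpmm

9

Sliding a length-2 window over the 54 characters (53 positions):
  position 1–2: lm
  position 10–11: lm
  position 12–13: lm
  position 19–20: lm
  position 23–24: lm
  position 26–27: lm
  position 29–30: lm
  position 31–32: lm
  position 35–36: lm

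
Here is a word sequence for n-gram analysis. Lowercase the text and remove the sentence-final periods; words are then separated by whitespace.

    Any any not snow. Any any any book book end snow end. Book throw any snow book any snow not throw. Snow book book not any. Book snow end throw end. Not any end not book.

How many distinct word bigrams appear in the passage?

36 tokens → 35 bigram windows in total.
Repeated bigrams (each contributes count−1 duplicates):
  any any: 3
  any book: 2
  any snow: 2
  book book: 2
  end not: 2
  not any: 2
  snow book: 2
  snow end: 2
9 duplicate windows → 35 − 9 = 26 distinct.

26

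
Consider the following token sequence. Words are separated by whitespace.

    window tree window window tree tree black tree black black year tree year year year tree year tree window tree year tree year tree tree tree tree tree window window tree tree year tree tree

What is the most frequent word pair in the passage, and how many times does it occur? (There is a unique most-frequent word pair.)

"tree tree", 7 times

Bigram frequencies (highest first):
  tree tree: 7
  year tree: 6
  tree year: 5
  window tree: 4
  tree window: 3
  window window: 2
  … (5 more, each ≤ 2)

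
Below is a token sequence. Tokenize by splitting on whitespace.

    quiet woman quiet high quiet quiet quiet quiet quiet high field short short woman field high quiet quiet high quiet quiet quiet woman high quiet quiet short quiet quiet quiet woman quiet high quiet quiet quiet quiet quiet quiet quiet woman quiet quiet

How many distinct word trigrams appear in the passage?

20

43 tokens → 41 trigram windows in total.
Repeated trigrams (each contributes count−1 duplicates):
  quiet quiet quiet: 10
  high quiet quiet: 5
  quiet high quiet: 3
  quiet quiet woman: 3
  quiet woman quiet: 3
  quiet quiet high: 2
  woman quiet high: 2
21 duplicate windows → 41 − 21 = 20 distinct.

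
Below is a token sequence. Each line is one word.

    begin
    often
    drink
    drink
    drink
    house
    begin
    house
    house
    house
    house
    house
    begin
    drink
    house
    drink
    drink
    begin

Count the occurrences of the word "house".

Scanning the 18 tokens for "house":
  position 6: house
  position 8: house
  position 9: house
  position 10: house
  position 11: house
  position 12: house
  position 15: house

7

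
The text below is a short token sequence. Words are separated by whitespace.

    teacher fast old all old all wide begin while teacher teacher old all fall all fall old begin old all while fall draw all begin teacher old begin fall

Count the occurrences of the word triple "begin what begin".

Scanning the 27 overlapping trigram windows for "begin what begin":
  (none found)

0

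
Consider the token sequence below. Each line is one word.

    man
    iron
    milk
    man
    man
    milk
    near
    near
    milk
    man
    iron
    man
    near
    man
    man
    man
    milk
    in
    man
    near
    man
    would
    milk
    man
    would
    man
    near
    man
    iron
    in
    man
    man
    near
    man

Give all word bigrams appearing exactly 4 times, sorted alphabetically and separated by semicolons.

Bigram counts meeting the condition (exactly 4 times):
  man man: 4
  man near: 4
  near man: 4

man man; man near; near man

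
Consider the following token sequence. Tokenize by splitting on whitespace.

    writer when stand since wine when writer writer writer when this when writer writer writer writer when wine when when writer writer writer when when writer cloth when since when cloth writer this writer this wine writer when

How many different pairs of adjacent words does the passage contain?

21

38 tokens → 37 bigram windows in total.
Repeated bigrams (each contributes count−1 duplicates):
  writer writer: 7
  writer when: 5
  when writer: 4
  when when: 2
  wine when: 2
  writer this: 2
16 duplicate windows → 37 − 16 = 21 distinct.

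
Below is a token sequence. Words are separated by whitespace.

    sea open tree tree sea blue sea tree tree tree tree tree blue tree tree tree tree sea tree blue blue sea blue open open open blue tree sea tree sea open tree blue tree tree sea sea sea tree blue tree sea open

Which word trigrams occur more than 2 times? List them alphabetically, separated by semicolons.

tree blue tree; tree tree sea; tree tree tree

Trigram counts meeting the condition (more than 2 times):
  tree blue tree: 3
  tree tree sea: 3
  tree tree tree: 5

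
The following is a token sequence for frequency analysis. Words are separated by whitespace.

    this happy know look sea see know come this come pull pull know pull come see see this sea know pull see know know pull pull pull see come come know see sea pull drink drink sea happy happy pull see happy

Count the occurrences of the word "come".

5

Scanning the 42 tokens for "come":
  position 8: come
  position 10: come
  position 15: come
  position 29: come
  position 30: come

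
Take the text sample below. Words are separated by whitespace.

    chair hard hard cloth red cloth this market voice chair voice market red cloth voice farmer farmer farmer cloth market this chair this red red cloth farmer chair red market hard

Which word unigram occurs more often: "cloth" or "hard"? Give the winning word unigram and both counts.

"cloth" (5 vs 3)

"cloth": 5 occurrences
"hard": 3 occurrences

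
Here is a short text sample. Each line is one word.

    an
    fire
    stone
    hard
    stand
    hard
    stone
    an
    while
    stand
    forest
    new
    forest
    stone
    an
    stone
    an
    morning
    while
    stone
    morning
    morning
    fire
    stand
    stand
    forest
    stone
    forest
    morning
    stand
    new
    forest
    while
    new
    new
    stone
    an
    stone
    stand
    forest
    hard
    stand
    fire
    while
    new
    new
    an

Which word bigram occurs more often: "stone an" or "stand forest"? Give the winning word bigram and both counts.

"stone an": 4 occurrences
"stand forest": 3 occurrences

"stone an" (4 vs 3)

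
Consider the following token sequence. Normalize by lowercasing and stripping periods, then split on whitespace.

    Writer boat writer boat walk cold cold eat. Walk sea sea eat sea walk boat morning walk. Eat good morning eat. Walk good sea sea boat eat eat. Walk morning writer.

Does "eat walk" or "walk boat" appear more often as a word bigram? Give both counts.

"eat walk": 3 occurrences
"walk boat": 1 occurrence

"eat walk" (3 vs 1)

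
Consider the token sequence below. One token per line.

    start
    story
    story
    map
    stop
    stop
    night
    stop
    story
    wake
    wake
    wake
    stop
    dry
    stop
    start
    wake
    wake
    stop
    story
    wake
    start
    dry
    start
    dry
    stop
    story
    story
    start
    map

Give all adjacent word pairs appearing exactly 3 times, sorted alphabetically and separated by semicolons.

Bigram counts meeting the condition (exactly 3 times):
  stop story: 3
  wake wake: 3

stop story; wake wake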